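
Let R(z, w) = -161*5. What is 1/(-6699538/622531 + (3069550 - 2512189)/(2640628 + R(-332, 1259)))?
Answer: -547790550671/5779540000361 ≈ -0.094781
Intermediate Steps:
R(z, w) = -805
1/(-6699538/622531 + (3069550 - 2512189)/(2640628 + R(-332, 1259))) = 1/(-6699538/622531 + (3069550 - 2512189)/(2640628 - 805)) = 1/(-6699538*1/622531 + 557361/2639823) = 1/(-6699538/622531 + 557361*(1/2639823)) = 1/(-6699538/622531 + 185787/879941) = 1/(-5779540000361/547790550671) = -547790550671/5779540000361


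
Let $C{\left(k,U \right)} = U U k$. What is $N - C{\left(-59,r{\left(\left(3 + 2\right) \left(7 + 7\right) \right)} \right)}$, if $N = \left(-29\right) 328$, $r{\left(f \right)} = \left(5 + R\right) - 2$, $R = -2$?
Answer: $-9453$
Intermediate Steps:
$r{\left(f \right)} = 1$ ($r{\left(f \right)} = \left(5 - 2\right) - 2 = 3 - 2 = 1$)
$C{\left(k,U \right)} = k U^{2}$ ($C{\left(k,U \right)} = U^{2} k = k U^{2}$)
$N = -9512$
$N - C{\left(-59,r{\left(\left(3 + 2\right) \left(7 + 7\right) \right)} \right)} = -9512 - - 59 \cdot 1^{2} = -9512 - \left(-59\right) 1 = -9512 - -59 = -9512 + 59 = -9453$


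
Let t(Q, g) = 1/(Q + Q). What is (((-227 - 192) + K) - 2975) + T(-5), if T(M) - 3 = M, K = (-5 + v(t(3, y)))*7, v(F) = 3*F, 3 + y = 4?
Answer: -6855/2 ≈ -3427.5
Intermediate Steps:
y = 1 (y = -3 + 4 = 1)
t(Q, g) = 1/(2*Q)
K = -63/2 (K = (-5 + 3*((½)/3))*7 = (-5 + 3*((½)*(⅓)))*7 = (-5 + 3*(⅙))*7 = (-5 + ½)*7 = -9/2*7 = -63/2 ≈ -31.500)
T(M) = 3 + M
(((-227 - 192) + K) - 2975) + T(-5) = (((-227 - 192) - 63/2) - 2975) + (3 - 5) = ((-419 - 63/2) - 2975) - 2 = (-901/2 - 2975) - 2 = -6851/2 - 2 = -6855/2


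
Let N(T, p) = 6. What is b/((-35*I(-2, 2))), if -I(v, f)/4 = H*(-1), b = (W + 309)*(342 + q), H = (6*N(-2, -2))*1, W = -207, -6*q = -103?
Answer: -7327/1008 ≈ -7.2689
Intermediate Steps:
q = 103/6 (q = -⅙*(-103) = 103/6 ≈ 17.167)
H = 36 (H = (6*6)*1 = 36*1 = 36)
b = 36635 (b = (-207 + 309)*(342 + 103/6) = 102*(2155/6) = 36635)
I(v, f) = 144 (I(v, f) = -144*(-1) = -4*(-36) = 144)
b/((-35*I(-2, 2))) = 36635/((-35*144)) = 36635/(-5040) = 36635*(-1/5040) = -7327/1008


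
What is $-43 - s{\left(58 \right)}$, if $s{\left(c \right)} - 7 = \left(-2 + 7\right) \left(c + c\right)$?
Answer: $-630$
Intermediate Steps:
$s{\left(c \right)} = 7 + 10 c$ ($s{\left(c \right)} = 7 + \left(-2 + 7\right) \left(c + c\right) = 7 + 5 \cdot 2 c = 7 + 10 c$)
$-43 - s{\left(58 \right)} = -43 - \left(7 + 10 \cdot 58\right) = -43 - \left(7 + 580\right) = -43 - 587 = -630$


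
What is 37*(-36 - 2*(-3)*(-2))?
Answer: -1776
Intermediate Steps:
37*(-36 - 2*(-3)*(-2)) = 37*(-36 + 6*(-2)) = 37*(-36 - 12) = 37*(-48) = -1776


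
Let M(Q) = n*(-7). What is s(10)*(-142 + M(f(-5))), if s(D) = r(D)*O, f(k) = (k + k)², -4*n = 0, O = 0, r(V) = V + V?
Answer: 0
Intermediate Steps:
r(V) = 2*V
n = 0 (n = -¼*0 = 0)
f(k) = 4*k² (f(k) = (2*k)² = 4*k²)
s(D) = 0 (s(D) = (2*D)*0 = 0)
M(Q) = 0 (M(Q) = 0*(-7) = 0)
s(10)*(-142 + M(f(-5))) = 0*(-142 + 0) = 0*(-142) = 0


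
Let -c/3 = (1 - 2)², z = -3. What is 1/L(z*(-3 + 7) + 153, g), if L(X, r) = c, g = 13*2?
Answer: -⅓ ≈ -0.33333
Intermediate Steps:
g = 26
c = -3 (c = -3*(1 - 2)² = -3*(-1)² = -3*1 = -3)
L(X, r) = -3
1/L(z*(-3 + 7) + 153, g) = 1/(-3) = -⅓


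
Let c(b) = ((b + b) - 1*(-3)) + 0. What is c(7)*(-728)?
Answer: -12376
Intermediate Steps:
c(b) = 3 + 2*b (c(b) = (2*b + 3) + 0 = (3 + 2*b) + 0 = 3 + 2*b)
c(7)*(-728) = (3 + 2*7)*(-728) = (3 + 14)*(-728) = 17*(-728) = -12376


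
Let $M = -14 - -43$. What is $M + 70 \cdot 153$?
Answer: $10739$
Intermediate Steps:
$M = 29$ ($M = -14 + 43 = 29$)
$M + 70 \cdot 153 = 29 + 70 \cdot 153 = 29 + 10710 = 10739$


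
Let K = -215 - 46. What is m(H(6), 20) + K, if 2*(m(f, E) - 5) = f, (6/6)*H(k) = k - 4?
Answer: -255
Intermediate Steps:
H(k) = -4 + k (H(k) = k - 4 = -4 + k)
m(f, E) = 5 + f/2
K = -261
m(H(6), 20) + K = (5 + (-4 + 6)/2) - 261 = (5 + (½)*2) - 261 = (5 + 1) - 261 = 6 - 261 = -255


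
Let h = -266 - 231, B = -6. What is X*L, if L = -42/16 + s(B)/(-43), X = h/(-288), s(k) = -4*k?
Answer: -181405/33024 ≈ -5.4931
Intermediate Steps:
h = -497
X = 497/288 (X = -497/(-288) = -497*(-1/288) = 497/288 ≈ 1.7257)
L = -1095/344 (L = -42/16 - 4*(-6)/(-43) = -42*1/16 + 24*(-1/43) = -21/8 - 24/43 = -1095/344 ≈ -3.1831)
X*L = (497/288)*(-1095/344) = -181405/33024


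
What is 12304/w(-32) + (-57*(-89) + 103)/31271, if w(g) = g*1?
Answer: -24037047/62542 ≈ -384.33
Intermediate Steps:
w(g) = g
12304/w(-32) + (-57*(-89) + 103)/31271 = 12304/(-32) + (-57*(-89) + 103)/31271 = 12304*(-1/32) + (5073 + 103)*(1/31271) = -769/2 + 5176*(1/31271) = -769/2 + 5176/31271 = -24037047/62542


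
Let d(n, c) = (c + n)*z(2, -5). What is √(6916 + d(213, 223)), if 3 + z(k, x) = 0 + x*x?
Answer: 2*√4127 ≈ 128.48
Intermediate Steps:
z(k, x) = -3 + x² (z(k, x) = -3 + (0 + x*x) = -3 + (0 + x²) = -3 + x²)
d(n, c) = 22*c + 22*n (d(n, c) = (c + n)*(-3 + (-5)²) = (c + n)*(-3 + 25) = (c + n)*22 = 22*c + 22*n)
√(6916 + d(213, 223)) = √(6916 + (22*223 + 22*213)) = √(6916 + (4906 + 4686)) = √(6916 + 9592) = √16508 = 2*√4127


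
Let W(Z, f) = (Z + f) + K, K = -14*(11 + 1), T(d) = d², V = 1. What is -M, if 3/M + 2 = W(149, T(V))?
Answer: 3/20 ≈ 0.15000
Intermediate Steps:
K = -168 (K = -14*12 = -168)
W(Z, f) = -168 + Z + f (W(Z, f) = (Z + f) - 168 = -168 + Z + f)
M = -3/20 (M = 3/(-2 + (-168 + 149 + 1²)) = 3/(-2 + (-168 + 149 + 1)) = 3/(-2 - 18) = 3/(-20) = 3*(-1/20) = -3/20 ≈ -0.15000)
-M = -1*(-3/20) = 3/20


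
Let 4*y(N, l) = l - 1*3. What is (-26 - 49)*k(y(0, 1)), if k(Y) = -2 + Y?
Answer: 375/2 ≈ 187.50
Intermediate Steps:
y(N, l) = -3/4 + l/4 (y(N, l) = (l - 1*3)/4 = (l - 3)/4 = (-3 + l)/4 = -3/4 + l/4)
(-26 - 49)*k(y(0, 1)) = (-26 - 49)*(-2 + (-3/4 + (1/4)*1)) = -75*(-2 + (-3/4 + 1/4)) = -75*(-2 - 1/2) = -75*(-5/2) = 375/2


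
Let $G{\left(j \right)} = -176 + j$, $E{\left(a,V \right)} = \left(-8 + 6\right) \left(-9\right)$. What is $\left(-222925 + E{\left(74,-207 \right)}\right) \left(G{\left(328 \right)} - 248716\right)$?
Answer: $55406655548$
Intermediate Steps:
$E{\left(a,V \right)} = 18$ ($E{\left(a,V \right)} = \left(-2\right) \left(-9\right) = 18$)
$\left(-222925 + E{\left(74,-207 \right)}\right) \left(G{\left(328 \right)} - 248716\right) = \left(-222925 + 18\right) \left(\left(-176 + 328\right) - 248716\right) = - 222907 \left(152 - 248716\right) = \left(-222907\right) \left(-248564\right) = 55406655548$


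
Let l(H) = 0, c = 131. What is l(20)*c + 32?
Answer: 32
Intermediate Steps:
l(20)*c + 32 = 0*131 + 32 = 0 + 32 = 32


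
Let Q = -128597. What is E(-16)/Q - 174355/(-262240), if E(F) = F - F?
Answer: 34871/52448 ≈ 0.66487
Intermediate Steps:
E(F) = 0
E(-16)/Q - 174355/(-262240) = 0/(-128597) - 174355/(-262240) = 0*(-1/128597) - 174355*(-1/262240) = 0 + 34871/52448 = 34871/52448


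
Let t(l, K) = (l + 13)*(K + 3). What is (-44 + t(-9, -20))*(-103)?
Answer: 11536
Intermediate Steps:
t(l, K) = (3 + K)*(13 + l) (t(l, K) = (13 + l)*(3 + K) = (3 + K)*(13 + l))
(-44 + t(-9, -20))*(-103) = (-44 + (39 + 3*(-9) + 13*(-20) - 20*(-9)))*(-103) = (-44 + (39 - 27 - 260 + 180))*(-103) = (-44 - 68)*(-103) = -112*(-103) = 11536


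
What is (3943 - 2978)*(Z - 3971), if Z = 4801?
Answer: 800950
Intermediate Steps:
(3943 - 2978)*(Z - 3971) = (3943 - 2978)*(4801 - 3971) = 965*830 = 800950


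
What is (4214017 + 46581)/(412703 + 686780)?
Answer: 4260598/1099483 ≈ 3.8751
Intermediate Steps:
(4214017 + 46581)/(412703 + 686780) = 4260598/1099483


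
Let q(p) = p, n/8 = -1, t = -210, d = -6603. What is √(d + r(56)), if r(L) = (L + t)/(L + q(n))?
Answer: I*√951294/12 ≈ 81.279*I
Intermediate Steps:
n = -8 (n = 8*(-1) = -8)
r(L) = (-210 + L)/(-8 + L) (r(L) = (L - 210)/(L - 8) = (-210 + L)/(-8 + L))
√(d + r(56)) = √(-6603 + (-210 + 56)/(-8 + 56)) = √(-6603 - 154/48) = √(-6603 + (1/48)*(-154)) = √(-6603 - 77/24) = √(-158549/24) = I*√951294/12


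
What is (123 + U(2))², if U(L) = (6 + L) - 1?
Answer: 16900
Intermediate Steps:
U(L) = 5 + L
(123 + U(2))² = (123 + (5 + 2))² = (123 + 7)² = 130² = 16900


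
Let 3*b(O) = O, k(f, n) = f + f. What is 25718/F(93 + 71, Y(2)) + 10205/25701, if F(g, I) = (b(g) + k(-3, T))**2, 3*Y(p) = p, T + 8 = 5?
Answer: 237166717/21070866 ≈ 11.256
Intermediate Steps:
T = -3 (T = -8 + 5 = -3)
Y(p) = p/3
k(f, n) = 2*f
b(O) = O/3
F(g, I) = (-6 + g/3)**2 (F(g, I) = (g/3 + 2*(-3))**2 = (g/3 - 6)**2 = (-6 + g/3)**2)
25718/F(93 + 71, Y(2)) + 10205/25701 = 25718/(((-18 + (93 + 71))**2/9)) + 10205/25701 = 25718/(((-18 + 164)**2/9)) + 10205*(1/25701) = 25718/(((1/9)*146**2)) + 785/1977 = 25718/(((1/9)*21316)) + 785/1977 = 25718/(21316/9) + 785/1977 = 25718*(9/21316) + 785/1977 = 115731/10658 + 785/1977 = 237166717/21070866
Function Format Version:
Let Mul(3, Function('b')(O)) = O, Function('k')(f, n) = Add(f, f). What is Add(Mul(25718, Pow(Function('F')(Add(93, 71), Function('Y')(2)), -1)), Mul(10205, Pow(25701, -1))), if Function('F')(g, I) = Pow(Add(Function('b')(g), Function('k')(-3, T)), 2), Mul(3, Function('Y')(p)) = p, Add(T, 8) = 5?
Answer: Rational(237166717, 21070866) ≈ 11.256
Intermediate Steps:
T = -3 (T = Add(-8, 5) = -3)
Function('Y')(p) = Mul(Rational(1, 3), p)
Function('k')(f, n) = Mul(2, f)
Function('b')(O) = Mul(Rational(1, 3), O)
Function('F')(g, I) = Pow(Add(-6, Mul(Rational(1, 3), g)), 2) (Function('F')(g, I) = Pow(Add(Mul(Rational(1, 3), g), Mul(2, -3)), 2) = Pow(Add(Mul(Rational(1, 3), g), -6), 2) = Pow(Add(-6, Mul(Rational(1, 3), g)), 2))
Add(Mul(25718, Pow(Function('F')(Add(93, 71), Function('Y')(2)), -1)), Mul(10205, Pow(25701, -1))) = Add(Mul(25718, Pow(Mul(Rational(1, 9), Pow(Add(-18, Add(93, 71)), 2)), -1)), Mul(10205, Pow(25701, -1))) = Add(Mul(25718, Pow(Mul(Rational(1, 9), Pow(Add(-18, 164), 2)), -1)), Mul(10205, Rational(1, 25701))) = Add(Mul(25718, Pow(Mul(Rational(1, 9), Pow(146, 2)), -1)), Rational(785, 1977)) = Add(Mul(25718, Pow(Mul(Rational(1, 9), 21316), -1)), Rational(785, 1977)) = Add(Mul(25718, Pow(Rational(21316, 9), -1)), Rational(785, 1977)) = Add(Mul(25718, Rational(9, 21316)), Rational(785, 1977)) = Add(Rational(115731, 10658), Rational(785, 1977)) = Rational(237166717, 21070866)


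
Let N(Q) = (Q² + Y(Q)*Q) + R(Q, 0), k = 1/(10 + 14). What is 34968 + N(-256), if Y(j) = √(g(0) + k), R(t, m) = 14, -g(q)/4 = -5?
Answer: 100518 - 64*√2886/3 ≈ 99372.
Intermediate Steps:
k = 1/24 ≈ 0.041667
g(q) = 20 (g(q) = -4*(-5) = 20)
Y(j) = √2886/12 (Y(j) = √(20 + 1/24) = √(481/24) = √2886/12)
N(Q) = 14 + Q² + Q*√2886/12 (N(Q) = (Q² + (√2886/12)*Q) + 14 = (Q² + Q*√2886/12) + 14 = 14 + Q² + Q*√2886/12)
34968 + N(-256) = 34968 + (14 + (-256)² + (1/12)*(-256)*√2886) = 34968 + (14 + 65536 - 64*√2886/3) = 34968 + (65550 - 64*√2886/3) = 100518 - 64*√2886/3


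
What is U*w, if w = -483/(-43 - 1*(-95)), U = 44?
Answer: -5313/13 ≈ -408.69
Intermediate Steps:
w = -483/52 (w = -483/(-43 + 95) = -483/52 ≈ -9.2885)
U*w = 44*(-483/52) = -5313/13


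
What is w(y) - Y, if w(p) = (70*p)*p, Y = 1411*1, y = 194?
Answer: 2633109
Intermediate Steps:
Y = 1411
w(p) = 70*p²
w(y) - Y = 70*194² - 1*1411 = 70*37636 - 1411 = 2634520 - 1411 = 2633109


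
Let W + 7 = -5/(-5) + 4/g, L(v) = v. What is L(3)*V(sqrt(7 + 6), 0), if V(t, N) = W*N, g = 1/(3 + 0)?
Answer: 0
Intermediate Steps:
g = 1/3 ≈ 0.33333
W = 6 (W = -7 + (-5/(-5) + 4/(1/3)) = -7 + (-5*(-1/5) + 4*3) = -7 + (1 + 12) = -7 + 13 = 6)
V(t, N) = 6*N
L(3)*V(sqrt(7 + 6), 0) = 3*(6*0) = 3*0 = 0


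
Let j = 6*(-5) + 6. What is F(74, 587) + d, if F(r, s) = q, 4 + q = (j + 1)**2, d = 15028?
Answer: 15553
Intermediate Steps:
j = -24 (j = -30 + 6 = -24)
q = 525 (q = -4 + (-24 + 1)**2 = -4 + (-23)**2 = -4 + 529 = 525)
F(r, s) = 525
F(74, 587) + d = 525 + 15028 = 15553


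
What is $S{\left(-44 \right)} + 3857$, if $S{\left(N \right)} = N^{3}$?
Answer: $-81327$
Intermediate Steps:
$S{\left(-44 \right)} + 3857 = \left(-44\right)^{3} + 3857 = -85184 + 3857 = -81327$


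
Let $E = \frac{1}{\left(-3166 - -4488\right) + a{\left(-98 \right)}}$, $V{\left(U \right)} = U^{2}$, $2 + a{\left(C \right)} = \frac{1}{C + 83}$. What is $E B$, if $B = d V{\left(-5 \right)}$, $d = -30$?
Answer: $- \frac{11250}{19799} \approx -0.56821$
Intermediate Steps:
$a{\left(C \right)} = -2 + \frac{1}{83 + C}$ ($a{\left(C \right)} = -2 + \frac{1}{C + 83} = -2 + \frac{1}{83 + C}$)
$E = \frac{15}{19799}$ ($E = \frac{1}{\left(-3166 - -4488\right) + \frac{-165 - -196}{83 - 98}} = \frac{1}{\left(-3166 + 4488\right) + \frac{-165 + 196}{-15}} = \frac{1}{1322 - \frac{31}{15}} = \frac{1}{\frac{19799}{15}} = \frac{15}{19799} \approx 0.00075761$)
$B = -750$ ($B = - 30 \left(-5\right)^{2} = \left(-30\right) 25 = -750$)
$E B = \frac{15}{19799} \left(-750\right) = - \frac{11250}{19799}$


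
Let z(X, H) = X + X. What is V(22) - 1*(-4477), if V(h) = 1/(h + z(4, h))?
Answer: 134311/30 ≈ 4477.0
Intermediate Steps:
z(X, H) = 2*X
V(h) = 1/(8 + h) (V(h) = 1/(h + 2*4) = 1/(h + 8) = 1/(8 + h))
V(22) - 1*(-4477) = 1/(8 + 22) - 1*(-4477) = 1/30 + 4477 = 134311/30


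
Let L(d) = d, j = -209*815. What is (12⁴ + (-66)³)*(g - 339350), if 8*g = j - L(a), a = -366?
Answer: 96192622305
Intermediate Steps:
j = -170335
g = -169969/8 (g = (-170335 - 1*(-366))/8 = (-170335 + 366)/8 = (⅛)*(-169969) = -169969/8 ≈ -21246.)
(12⁴ + (-66)³)*(g - 339350) = (12⁴ + (-66)³)*(-169969/8 - 339350) = (20736 - 287496)*(-2884769/8) = -266760*(-2884769/8) = 96192622305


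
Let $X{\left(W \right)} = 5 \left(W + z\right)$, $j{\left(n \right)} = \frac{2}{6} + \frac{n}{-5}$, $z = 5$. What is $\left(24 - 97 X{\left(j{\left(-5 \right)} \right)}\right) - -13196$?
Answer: $\frac{30445}{3} \approx 10148.0$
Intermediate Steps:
$j{\left(n \right)} = \frac{1}{3} - \frac{n}{5}$ ($j{\left(n \right)} = 2 \cdot \frac{1}{6} + n \left(- \frac{1}{5}\right) = \frac{1}{3} - \frac{n}{5}$)
$X{\left(W \right)} = 25 + 5 W$ ($X{\left(W \right)} = 5 \left(W + 5\right) = 5 \left(5 + W\right) = 25 + 5 W$)
$\left(24 - 97 X{\left(j{\left(-5 \right)} \right)}\right) - -13196 = \left(24 - 97 \left(25 + 5 \left(\frac{1}{3} - -1\right)\right)\right) - -13196 = \left(24 - 97 \left(25 + 5 \left(\frac{1}{3} + 1\right)\right)\right) + 13196 = \left(24 - 97 \left(25 + 5 \cdot \frac{4}{3}\right)\right) + 13196 = \left(24 - 97 \left(25 + \frac{20}{3}\right)\right) + 13196 = \left(24 - \frac{9215}{3}\right) + 13196 = - \frac{9143}{3} + 13196 = \frac{30445}{3}$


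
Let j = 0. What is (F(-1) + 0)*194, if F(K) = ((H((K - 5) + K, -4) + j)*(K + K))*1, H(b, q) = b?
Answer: 2716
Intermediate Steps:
F(K) = 2*K*(-5 + 2*K) (F(K) = ((((K - 5) + K) + 0)*(K + K))*1 = ((((-5 + K) + K) + 0)*(2*K))*1 = (((-5 + 2*K) + 0)*(2*K))*1 = ((-5 + 2*K)*(2*K))*1 = (2*K*(-5 + 2*K))*1 = 2*K*(-5 + 2*K))
(F(-1) + 0)*194 = (2*(-1)*(-5 + 2*(-1)) + 0)*194 = (2*(-1)*(-5 - 2) + 0)*194 = (2*(-1)*(-7) + 0)*194 = (14 + 0)*194 = 14*194 = 2716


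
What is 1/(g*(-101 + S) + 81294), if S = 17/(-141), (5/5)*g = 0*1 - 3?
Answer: 47/3835076 ≈ 1.2255e-5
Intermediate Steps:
g = -3 (g = 0*1 - 3 = 0 - 3 = -3)
S = -17/141 (S = 17*(-1/141) = -17/141 ≈ -0.12057)
1/(g*(-101 + S) + 81294) = 1/(-3*(-101 - 17/141) + 81294) = 1/(-3*(-14258/141) + 81294) = 1/(14258/47 + 81294) = 1/(3835076/47) = 47/3835076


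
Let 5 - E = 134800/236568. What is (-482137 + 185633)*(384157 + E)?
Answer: -3368296603968608/29571 ≈ -1.1391e+11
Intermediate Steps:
E = 131005/29571 (E = 5 - 134800/236568 = 5 - 1*16850/29571 = 5 - 16850/29571 = 131005/29571 ≈ 4.4302)
(-482137 + 185633)*(384157 + E) = (-482137 + 185633)*(384157 + 131005/29571) = -296504*11360037652/29571 = -3368296603968608/29571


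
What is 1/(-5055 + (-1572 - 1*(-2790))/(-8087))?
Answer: -8087/40881003 ≈ -0.00019782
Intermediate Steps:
1/(-5055 + (-1572 - 1*(-2790))/(-8087)) = 1/(-5055 + (-1572 + 2790)*(-1/8087)) = 1/(-5055 + 1218*(-1/8087)) = 1/(-5055 - 1218/8087) = 1/(-40881003/8087) = -8087/40881003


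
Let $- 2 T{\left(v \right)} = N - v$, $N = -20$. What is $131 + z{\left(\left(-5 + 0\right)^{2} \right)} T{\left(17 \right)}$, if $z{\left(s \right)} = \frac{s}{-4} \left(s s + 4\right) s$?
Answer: $- \frac{14544577}{8} \approx -1.8181 \cdot 10^{6}$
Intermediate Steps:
$T{\left(v \right)} = 10 + \frac{v}{2}$ ($T{\left(v \right)} = - \frac{-20 - v}{2} = 10 + \frac{v}{2}$)
$z{\left(s \right)} = - \frac{s^{2} \left(4 + s^{2}\right)}{4}$ ($z{\left(s \right)} = s \left(- \frac{1}{4}\right) \left(s^{2} + 4\right) s = - \frac{s}{4} \left(4 + s^{2}\right) s = - \frac{s \left(4 + s^{2}\right)}{4} s = - \frac{s^{2} \left(4 + s^{2}\right)}{4}$)
$131 + z{\left(\left(-5 + 0\right)^{2} \right)} T{\left(17 \right)} = 131 + \left(- \left(\left(-5 + 0\right)^{2}\right)^{2} - \frac{\left(\left(-5 + 0\right)^{2}\right)^{4}}{4}\right) \left(10 + \frac{1}{2} \cdot 17\right) = 131 + \left(- \left(\left(-5\right)^{2}\right)^{2} - \frac{\left(\left(-5\right)^{2}\right)^{4}}{4}\right) \left(10 + \frac{17}{2}\right) = 131 + \left(- 25^{2} - \frac{25^{4}}{4}\right) \frac{37}{2} = 131 + \left(\left(-1\right) 625 - \frac{390625}{4}\right) \frac{37}{2} = 131 + \left(-625 - \frac{390625}{4}\right) \frac{37}{2} = 131 - \frac{14545625}{8} = - \frac{14544577}{8}$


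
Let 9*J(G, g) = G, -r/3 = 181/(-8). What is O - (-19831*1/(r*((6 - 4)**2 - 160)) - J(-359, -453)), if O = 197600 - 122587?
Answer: 1587665912/21177 ≈ 74971.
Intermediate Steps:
r = 543/8 (r = -543/(-8) = -543*(-1)/8 = -3*(-181/8) = 543/8 ≈ 67.875)
J(G, g) = G/9
O = 75013
O - (-19831*1/(r*((6 - 4)**2 - 160)) - J(-359, -453)) = 75013 - (-19831*8/(543*((6 - 4)**2 - 160)) - (-359)/9) = 75013 - (-19831*8/(543*(2**2 - 160)) - 1*(-359/9)) = 75013 - (-19831*8/(543*(4 - 160)) + 359/9) = 75013 - (-19831/((-156*543/8)) + 359/9) = 75013 - (-19831/(-21177/2) + 359/9) = 75013 - (-19831*(-2/21177) + 359/9) = 75013 - (39662/21177 + 359/9) = 75013 - 1*884389/21177 = 75013 - 884389/21177 = 1587665912/21177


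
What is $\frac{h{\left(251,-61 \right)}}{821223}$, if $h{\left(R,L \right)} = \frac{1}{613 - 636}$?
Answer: $- \frac{1}{18888129} \approx -5.2943 \cdot 10^{-8}$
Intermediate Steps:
$h{\left(R,L \right)} = - \frac{1}{23}$ ($h{\left(R,L \right)} = \frac{1}{-23} = - \frac{1}{23}$)
$\frac{h{\left(251,-61 \right)}}{821223} = - \frac{1}{23 \cdot 821223} = \left(- \frac{1}{23}\right) \frac{1}{821223} = - \frac{1}{18888129}$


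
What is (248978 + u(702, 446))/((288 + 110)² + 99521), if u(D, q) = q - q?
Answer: 248978/257925 ≈ 0.96531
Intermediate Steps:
u(D, q) = 0
(248978 + u(702, 446))/((288 + 110)² + 99521) = (248978 + 0)/((288 + 110)² + 99521) = 248978/(398² + 99521) = 248978/(158404 + 99521) = 248978/257925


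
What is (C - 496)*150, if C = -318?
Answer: -122100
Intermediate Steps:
(C - 496)*150 = (-318 - 496)*150 = -814*150 = -122100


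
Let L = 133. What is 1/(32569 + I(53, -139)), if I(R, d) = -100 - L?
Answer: 1/32336 ≈ 3.0925e-5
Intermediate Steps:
I(R, d) = -233 (I(R, d) = -100 - 1*133 = -100 - 133 = -233)
1/(32569 + I(53, -139)) = 1/(32569 - 233) = 1/32336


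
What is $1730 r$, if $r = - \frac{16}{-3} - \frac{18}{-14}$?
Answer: $\frac{240470}{21} \approx 11451.0$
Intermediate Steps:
$r = \frac{139}{21}$ ($r = \left(-16\right) \left(- \frac{1}{3}\right) - - \frac{9}{7} = \frac{16}{3} + \frac{9}{7} = \frac{139}{21} \approx 6.619$)
$1730 r = 1730 \cdot \frac{139}{21} = \frac{240470}{21}$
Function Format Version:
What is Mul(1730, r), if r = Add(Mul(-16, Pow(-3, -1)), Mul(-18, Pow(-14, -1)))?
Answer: Rational(240470, 21) ≈ 11451.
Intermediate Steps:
r = Rational(139, 21) (r = Add(Mul(-16, Rational(-1, 3)), Mul(-18, Rational(-1, 14))) = Add(Rational(16, 3), Rational(9, 7)) = Rational(139, 21) ≈ 6.6190)
Mul(1730, r) = Mul(1730, Rational(139, 21)) = Rational(240470, 21)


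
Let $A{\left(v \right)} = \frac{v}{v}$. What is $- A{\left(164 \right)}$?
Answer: $-1$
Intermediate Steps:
$A{\left(v \right)} = 1$
$- A{\left(164 \right)} = \left(-1\right) 1 = -1$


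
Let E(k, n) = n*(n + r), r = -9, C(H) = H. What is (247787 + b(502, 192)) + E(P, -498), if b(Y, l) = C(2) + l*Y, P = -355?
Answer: 596659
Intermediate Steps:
b(Y, l) = 2 + Y*l (b(Y, l) = 2 + l*Y = 2 + Y*l)
E(k, n) = n*(-9 + n) (E(k, n) = n*(n - 9) = n*(-9 + n))
(247787 + b(502, 192)) + E(P, -498) = (247787 + (2 + 502*192)) - 498*(-9 - 498) = (247787 + (2 + 96384)) - 498*(-507) = (247787 + 96386) + 252486 = 344173 + 252486 = 596659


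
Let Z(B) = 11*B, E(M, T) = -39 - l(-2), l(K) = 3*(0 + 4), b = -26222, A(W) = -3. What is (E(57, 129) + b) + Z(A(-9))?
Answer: -26306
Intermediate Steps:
l(K) = 12 (l(K) = 3*4 = 12)
E(M, T) = -51 (E(M, T) = -39 - 1*12 = -39 - 12 = -51)
(E(57, 129) + b) + Z(A(-9)) = (-51 - 26222) + 11*(-3) = -26273 - 33 = -26306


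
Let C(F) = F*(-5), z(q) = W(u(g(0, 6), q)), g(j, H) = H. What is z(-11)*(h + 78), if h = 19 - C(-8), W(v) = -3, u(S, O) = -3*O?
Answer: -171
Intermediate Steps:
z(q) = -3
C(F) = -5*F
h = -21 (h = 19 - (-5)*(-8) = 19 - 1*40 = 19 - 40 = -21)
z(-11)*(h + 78) = -3*(-21 + 78) = -3*57 = -171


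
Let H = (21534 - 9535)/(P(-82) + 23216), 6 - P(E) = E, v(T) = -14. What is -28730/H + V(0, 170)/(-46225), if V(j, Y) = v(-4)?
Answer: -183128657006/3281975 ≈ -55798.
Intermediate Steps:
P(E) = 6 - E
V(j, Y) = -14
H = 11999/23304 (H = (21534 - 9535)/((6 - 1*(-82)) + 23216) = 11999/((6 + 82) + 23216) = 11999/(88 + 23216) = 11999/23304 ≈ 0.51489)
-28730/H + V(0, 170)/(-46225) = -28730/11999/23304 - 14/(-46225) = -28730*23304/11999 - 14*(-1/46225) = -3961680/71 + 14/46225 = -183128657006/3281975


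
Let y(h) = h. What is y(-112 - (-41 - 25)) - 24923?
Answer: -24969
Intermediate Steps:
y(-112 - (-41 - 25)) - 24923 = (-112 - (-41 - 25)) - 24923 = (-112 - 1*(-66)) - 24923 = (-112 + 66) - 24923 = -46 - 24923 = -24969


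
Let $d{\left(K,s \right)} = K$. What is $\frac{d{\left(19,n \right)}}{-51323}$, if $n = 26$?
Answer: $- \frac{19}{51323} \approx -0.0003702$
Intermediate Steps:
$\frac{d{\left(19,n \right)}}{-51323} = \frac{19}{-51323} = 19 \left(- \frac{1}{51323}\right) = - \frac{19}{51323}$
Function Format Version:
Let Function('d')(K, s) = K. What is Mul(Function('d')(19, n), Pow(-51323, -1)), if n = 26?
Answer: Rational(-19, 51323) ≈ -0.00037020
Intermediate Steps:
Mul(Function('d')(19, n), Pow(-51323, -1)) = Mul(19, Pow(-51323, -1)) = Mul(19, Rational(-1, 51323)) = Rational(-19, 51323)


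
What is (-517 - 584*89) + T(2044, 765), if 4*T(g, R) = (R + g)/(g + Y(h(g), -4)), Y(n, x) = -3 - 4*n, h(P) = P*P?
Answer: -3508569761125/66838812 ≈ -52493.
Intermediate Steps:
h(P) = P**2
T(g, R) = (R + g)/(4*(-3 + g - 4*g**2)) (T(g, R) = ((R + g)/(g + (-3 - 4*g**2)))/4 = ((R + g)/(-3 + g - 4*g**2))/4 = (R + g)/(4*(-3 + g - 4*g**2)))
(-517 - 584*89) + T(2044, 765) = (-517 - 584*89) + (-1*765 - 1*2044)/(4*(3 - 1*2044 + 4*2044**2)) = (-517 - 51976) + (-765 - 2044)/(4*(3 - 2044 + 4*4177936)) = -52493 + (1/4)*(-2809)/(3 - 2044 + 16711744) = -52493 + (1/4)*(-2809)/16709703 = -52493 + (1/4)*(1/16709703)*(-2809) = -52493 - 2809/66838812 = -3508569761125/66838812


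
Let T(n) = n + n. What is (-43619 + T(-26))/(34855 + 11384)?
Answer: -14557/15413 ≈ -0.94446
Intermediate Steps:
T(n) = 2*n
(-43619 + T(-26))/(34855 + 11384) = (-43619 + 2*(-26))/(34855 + 11384) = (-43619 - 52)/46239 = -43671*1/46239 = -14557/15413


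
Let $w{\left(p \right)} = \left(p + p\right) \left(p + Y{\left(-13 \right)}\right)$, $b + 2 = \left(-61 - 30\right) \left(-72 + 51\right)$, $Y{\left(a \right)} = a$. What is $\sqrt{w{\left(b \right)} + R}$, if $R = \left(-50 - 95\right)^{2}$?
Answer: $\sqrt{7259953} \approx 2694.4$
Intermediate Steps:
$b = 1909$ ($b = -2 + \left(-61 - 30\right) \left(-72 + 51\right) = -2 - -1911 = -2 + 1911 = 1909$)
$w{\left(p \right)} = 2 p \left(-13 + p\right)$ ($w{\left(p \right)} = \left(p + p\right) \left(p - 13\right) = 2 p \left(-13 + p\right)$)
$R = 21025$ ($R = \left(-145\right)^{2} = 21025$)
$\sqrt{w{\left(b \right)} + R} = \sqrt{2 \cdot 1909 \left(-13 + 1909\right) + 21025} = \sqrt{2 \cdot 1909 \cdot 1896 + 21025} = \sqrt{7238928 + 21025} = \sqrt{7259953}$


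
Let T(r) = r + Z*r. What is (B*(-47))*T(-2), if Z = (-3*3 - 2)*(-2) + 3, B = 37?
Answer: 90428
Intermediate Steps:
Z = 25 (Z = (-9 - 2)*(-2) + 3 = -11*(-2) + 3 = 22 + 3 = 25)
T(r) = 26*r (T(r) = r + 25*r = 26*r)
(B*(-47))*T(-2) = (37*(-47))*(26*(-2)) = -1739*(-52) = 90428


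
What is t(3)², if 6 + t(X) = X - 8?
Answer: 121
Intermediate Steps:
t(X) = -14 + X (t(X) = -6 + (X - 8) = -6 + (-8 + X) = -14 + X)
t(3)² = (-14 + 3)² = (-11)² = 121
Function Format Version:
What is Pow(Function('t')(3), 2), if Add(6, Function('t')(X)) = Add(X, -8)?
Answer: 121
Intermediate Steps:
Function('t')(X) = Add(-14, X) (Function('t')(X) = Add(-6, Add(X, -8)) = Add(-6, Add(-8, X)) = Add(-14, X))
Pow(Function('t')(3), 2) = Pow(Add(-14, 3), 2) = Pow(-11, 2) = 121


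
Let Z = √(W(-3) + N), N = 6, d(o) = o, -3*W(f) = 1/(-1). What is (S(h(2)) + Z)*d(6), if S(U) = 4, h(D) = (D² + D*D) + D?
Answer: 24 + 2*√57 ≈ 39.100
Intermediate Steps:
W(f) = ⅓ (W(f) = -⅓/(-1) = -⅓*(-1) = ⅓)
h(D) = D + 2*D² (h(D) = (D² + D²) + D = 2*D² + D = D + 2*D²)
Z = √57/3 (Z = √(⅓ + 6) = √(19/3) = √57/3 ≈ 2.5166)
(S(h(2)) + Z)*d(6) = (4 + √57/3)*6 = 24 + 2*√57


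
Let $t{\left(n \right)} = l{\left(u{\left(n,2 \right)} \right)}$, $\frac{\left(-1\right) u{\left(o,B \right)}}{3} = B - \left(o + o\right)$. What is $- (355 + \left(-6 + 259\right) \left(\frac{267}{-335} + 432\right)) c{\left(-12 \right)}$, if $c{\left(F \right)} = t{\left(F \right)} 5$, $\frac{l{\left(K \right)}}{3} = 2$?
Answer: $- \frac{219993204}{67} \approx -3.2835 \cdot 10^{6}$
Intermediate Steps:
$u{\left(o,B \right)} = - 3 B + 6 o$ ($u{\left(o,B \right)} = - 3 \left(B - \left(o + o\right)\right) = - 3 \left(B - 2 o\right) = - 3 B + 6 o$)
$l{\left(K \right)} = 6$ ($l{\left(K \right)} = 3 \cdot 2 = 6$)
$t{\left(n \right)} = 6$
$c{\left(F \right)} = 30$ ($c{\left(F \right)} = 6 \cdot 5 = 30$)
$- (355 + \left(-6 + 259\right) \left(\frac{267}{-335} + 432\right)) c{\left(-12 \right)} = - (355 + \left(-6 + 259\right) \left(\frac{267}{-335} + 432\right)) 30 = - (355 + 253 \left(267 \left(- \frac{1}{335}\right) + 432\right)) 30 = - (355 + 253 \left(- \frac{267}{335} + 432\right)) 30 = - (355 + 253 \cdot \frac{144453}{335}) 30 = - (355 + \frac{36546609}{335}) 30 = \left(-1\right) \frac{36665534}{335} \cdot 30 = \left(- \frac{36665534}{335}\right) 30 = - \frac{219993204}{67}$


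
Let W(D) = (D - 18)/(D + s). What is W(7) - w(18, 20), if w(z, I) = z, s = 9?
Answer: -299/16 ≈ -18.688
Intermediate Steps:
W(D) = (-18 + D)/(9 + D) (W(D) = (D - 18)/(D + 9) = (-18 + D)/(9 + D))
W(7) - w(18, 20) = (-18 + 7)/(9 + 7) - 1*18 = -11/16 - 18 = -299/16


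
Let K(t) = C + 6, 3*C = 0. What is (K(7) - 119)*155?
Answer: -17515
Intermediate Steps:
C = 0 (C = (1/3)*0 = 0)
K(t) = 6 (K(t) = 0 + 6 = 6)
(K(7) - 119)*155 = (6 - 119)*155 = -113*155 = -17515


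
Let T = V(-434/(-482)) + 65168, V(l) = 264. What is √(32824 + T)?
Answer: 4*√6141 ≈ 313.46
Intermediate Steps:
T = 65432 (T = 264 + 65168 = 65432)
√(32824 + T) = √(32824 + 65432) = √98256 = 4*√6141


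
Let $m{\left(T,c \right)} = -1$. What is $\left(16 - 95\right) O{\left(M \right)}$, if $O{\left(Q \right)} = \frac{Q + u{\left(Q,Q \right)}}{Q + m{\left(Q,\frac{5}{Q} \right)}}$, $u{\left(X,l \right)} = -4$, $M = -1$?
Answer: $- \frac{395}{2} \approx -197.5$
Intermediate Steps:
$O{\left(Q \right)} = \frac{-4 + Q}{-1 + Q}$ ($O{\left(Q \right)} = \frac{Q - 4}{Q - 1} = \frac{-4 + Q}{-1 + Q}$)
$\left(16 - 95\right) O{\left(M \right)} = \left(16 - 95\right) \frac{-4 - 1}{-1 - 1} = - 79 \frac{1}{-2} \left(-5\right) = - 79 \left(\left(- \frac{1}{2}\right) \left(-5\right)\right) = \left(-79\right) \frac{5}{2} = - \frac{395}{2}$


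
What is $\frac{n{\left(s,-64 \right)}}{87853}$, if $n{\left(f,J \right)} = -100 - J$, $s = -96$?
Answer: $- \frac{36}{87853} \approx -0.00040978$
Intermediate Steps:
$\frac{n{\left(s,-64 \right)}}{87853} = \frac{-100 - -64}{87853} = \left(-100 + 64\right) \frac{1}{87853} = \left(-36\right) \frac{1}{87853} = - \frac{36}{87853}$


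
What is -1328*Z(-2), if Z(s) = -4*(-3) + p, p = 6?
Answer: -23904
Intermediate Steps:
Z(s) = 18 (Z(s) = -4*(-3) + 6 = 12 + 6 = 18)
-1328*Z(-2) = -1328*18 = -23904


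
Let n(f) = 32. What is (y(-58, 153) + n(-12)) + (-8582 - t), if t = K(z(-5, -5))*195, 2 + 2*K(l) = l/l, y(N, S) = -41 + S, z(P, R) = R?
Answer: -16681/2 ≈ -8340.5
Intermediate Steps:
K(l) = -1/2 (K(l) = -1 + (l/l)/2 = -1 + (1/2)*1 = -1 + 1/2 = -1/2)
t = -195/2 (t = -1/2*195 = -195/2 ≈ -97.500)
(y(-58, 153) + n(-12)) + (-8582 - t) = ((-41 + 153) + 32) + (-8582 - 1*(-195/2)) = (112 + 32) + (-8582 + 195/2) = 144 - 16969/2 = -16681/2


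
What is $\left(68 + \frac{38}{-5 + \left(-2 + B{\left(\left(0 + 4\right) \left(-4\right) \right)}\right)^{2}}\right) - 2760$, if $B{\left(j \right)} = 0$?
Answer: $-2730$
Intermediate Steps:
$\left(68 + \frac{38}{-5 + \left(-2 + B{\left(\left(0 + 4\right) \left(-4\right) \right)}\right)^{2}}\right) - 2760 = \left(68 + \frac{38}{-5 + \left(-2 + 0\right)^{2}}\right) - 2760 = \left(68 + \frac{38}{-5 + \left(-2\right)^{2}}\right) - 2760 = \left(68 + \frac{38}{-5 + 4}\right) - 2760 = \left(68 + \frac{38}{-1}\right) - 2760 = \left(68 + 38 \left(-1\right)\right) - 2760 = \left(68 - 38\right) - 2760 = 30 - 2760 = -2730$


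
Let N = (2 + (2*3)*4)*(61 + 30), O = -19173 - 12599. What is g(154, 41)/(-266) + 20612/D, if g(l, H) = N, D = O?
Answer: -1440274/150917 ≈ -9.5435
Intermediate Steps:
O = -31772
D = -31772
N = 2366 (N = (2 + 6*4)*91 = (2 + 24)*91 = 26*91 = 2366)
g(l, H) = 2366
g(154, 41)/(-266) + 20612/D = 2366/(-266) + 20612/(-31772) = 2366*(-1/266) + 20612*(-1/31772) = -169/19 - 5153/7943 = -1440274/150917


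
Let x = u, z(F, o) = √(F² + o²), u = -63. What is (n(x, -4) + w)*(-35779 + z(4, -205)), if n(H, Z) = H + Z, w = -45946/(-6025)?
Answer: 12799185891/6025 - 357729*√42041/6025 ≈ 2.1122e+6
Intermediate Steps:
w = 45946/6025 (w = -45946*(-1/6025) = 45946/6025 ≈ 7.6259)
x = -63
(n(x, -4) + w)*(-35779 + z(4, -205)) = ((-63 - 4) + 45946/6025)*(-35779 + √(4² + (-205)²)) = (-67 + 45946/6025)*(-35779 + √(16 + 42025)) = -357729*(-35779 + √42041)/6025 = 12799185891/6025 - 357729*√42041/6025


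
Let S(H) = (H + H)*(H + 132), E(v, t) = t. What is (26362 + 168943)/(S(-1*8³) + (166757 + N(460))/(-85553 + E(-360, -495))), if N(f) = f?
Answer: 16805604640/33482830543 ≈ 0.50192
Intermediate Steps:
S(H) = 2*H*(132 + H) (S(H) = (2*H)*(132 + H) = 2*H*(132 + H))
(26362 + 168943)/(S(-1*8³) + (166757 + N(460))/(-85553 + E(-360, -495))) = (26362 + 168943)/(2*(-1*8³)*(132 - 1*8³) + (166757 + 460)/(-85553 - 495)) = 195305/(2*(-1*512)*(132 - 1*512) + 167217/(-86048)) = 195305/(2*(-512)*(132 - 512) + 167217*(-1/86048)) = 195305/(2*(-512)*(-380) - 167217/86048) = 195305/(389120 - 167217/86048) = 195305/(33482830543/86048) = 195305*(86048/33482830543) = 16805604640/33482830543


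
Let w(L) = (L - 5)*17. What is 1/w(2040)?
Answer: 1/34595 ≈ 2.8906e-5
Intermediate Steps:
w(L) = -85 + 17*L (w(L) = (-5 + L)*17 = -85 + 17*L)
1/w(2040) = 1/(-85 + 17*2040) = 1/(-85 + 34680) = 1/34595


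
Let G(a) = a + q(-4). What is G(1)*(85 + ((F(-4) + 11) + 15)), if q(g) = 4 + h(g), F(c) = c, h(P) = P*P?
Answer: 2247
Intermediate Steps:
h(P) = P**2
q(g) = 4 + g**2
G(a) = 20 + a (G(a) = a + (4 + (-4)**2) = a + (4 + 16) = a + 20 = 20 + a)
G(1)*(85 + ((F(-4) + 11) + 15)) = (20 + 1)*(85 + ((-4 + 11) + 15)) = 21*(85 + (7 + 15)) = 21*(85 + 22) = 21*107 = 2247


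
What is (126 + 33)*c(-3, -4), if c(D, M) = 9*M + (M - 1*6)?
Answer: -7314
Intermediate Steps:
c(D, M) = -6 + 10*M (c(D, M) = 9*M + (M - 6) = 9*M + (-6 + M) = -6 + 10*M)
(126 + 33)*c(-3, -4) = (126 + 33)*(-6 + 10*(-4)) = 159*(-6 - 40) = 159*(-46) = -7314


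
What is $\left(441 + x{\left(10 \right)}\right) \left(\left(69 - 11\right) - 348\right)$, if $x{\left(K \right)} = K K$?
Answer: $-156890$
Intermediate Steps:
$x{\left(K \right)} = K^{2}$
$\left(441 + x{\left(10 \right)}\right) \left(\left(69 - 11\right) - 348\right) = \left(441 + 10^{2}\right) \left(\left(69 - 11\right) - 348\right) = \left(441 + 100\right) \left(\left(69 - 11\right) - 348\right) = 541 \left(58 - 348\right) = 541 \left(-290\right) = -156890$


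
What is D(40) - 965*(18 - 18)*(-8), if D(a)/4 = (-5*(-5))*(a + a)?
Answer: 8000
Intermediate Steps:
D(a) = 200*a (D(a) = 4*((-5*(-5))*(a + a)) = 4*(25*(2*a)) = 4*(50*a) = 200*a)
D(40) - 965*(18 - 18)*(-8) = 200*40 - 965*(18 - 18)*(-8) = 8000 - 0*(-8) = 8000 - 965*0 = 8000 + 0 = 8000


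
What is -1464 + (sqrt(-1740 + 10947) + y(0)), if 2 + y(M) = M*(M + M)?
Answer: -1466 + 3*sqrt(1023) ≈ -1370.0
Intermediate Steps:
y(M) = -2 + 2*M**2 (y(M) = -2 + M*(M + M) = -2 + M*(2*M) = -2 + 2*M**2)
-1464 + (sqrt(-1740 + 10947) + y(0)) = -1464 + (sqrt(-1740 + 10947) + (-2 + 2*0**2)) = -1464 + (sqrt(9207) + (-2 + 2*0)) = -1464 + (3*sqrt(1023) + (-2 + 0)) = -1464 + (3*sqrt(1023) - 2) = -1464 + (-2 + 3*sqrt(1023)) = -1466 + 3*sqrt(1023)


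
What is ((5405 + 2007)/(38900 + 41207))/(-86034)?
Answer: -3706/3445962819 ≈ -1.0755e-6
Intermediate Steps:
((5405 + 2007)/(38900 + 41207))/(-86034) = (7412/80107)*(-1/86034) = -3706/3445962819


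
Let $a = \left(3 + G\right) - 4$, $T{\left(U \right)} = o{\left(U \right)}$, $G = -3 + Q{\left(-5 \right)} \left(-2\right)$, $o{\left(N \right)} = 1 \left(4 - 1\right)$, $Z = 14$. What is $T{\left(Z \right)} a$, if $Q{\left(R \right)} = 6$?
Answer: $-48$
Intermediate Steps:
$o{\left(N \right)} = 3$ ($o{\left(N \right)} = 1 \left(4 - 1\right) = 1 \cdot 3 = 3$)
$G = -15$ ($G = -3 + 6 \left(-2\right) = -3 - 12 = -15$)
$T{\left(U \right)} = 3$
$a = -16$ ($a = \left(3 - 15\right) - 4 = -12 - 4 = -16$)
$T{\left(Z \right)} a = 3 \left(-16\right) = -48$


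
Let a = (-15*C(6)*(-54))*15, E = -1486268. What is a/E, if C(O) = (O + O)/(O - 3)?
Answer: -12150/371567 ≈ -0.032699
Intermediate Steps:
C(O) = 2*O/(-3 + O) (C(O) = (2*O)/(-3 + O) = 2*O/(-3 + O))
a = 48600 (a = (-30*6/(-3 + 6)*(-54))*15 = (-30*6/3*(-54))*15 = (-15*4*(-54))*15 = -60*(-54)*15 = 3240*15 = 48600)
a/E = 48600/(-1486268) = 48600*(-1/1486268) = -12150/371567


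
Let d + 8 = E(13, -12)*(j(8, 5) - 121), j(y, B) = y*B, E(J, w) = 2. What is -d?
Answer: 170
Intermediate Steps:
j(y, B) = B*y
d = -170 (d = -8 + 2*(5*8 - 121) = -8 + 2*(40 - 121) = -8 + 2*(-81) = -8 - 162 = -170)
-d = -1*(-170) = 170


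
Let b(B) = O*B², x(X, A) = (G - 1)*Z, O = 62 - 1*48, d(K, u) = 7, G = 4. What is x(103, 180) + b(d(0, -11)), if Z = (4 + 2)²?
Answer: 794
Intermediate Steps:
Z = 36 (Z = 6² = 36)
O = 14 (O = 62 - 48 = 14)
x(X, A) = 108 (x(X, A) = (4 - 1)*36 = 3*36 = 108)
b(B) = 14*B²
x(103, 180) + b(d(0, -11)) = 108 + 14*7² = 108 + 14*49 = 108 + 686 = 794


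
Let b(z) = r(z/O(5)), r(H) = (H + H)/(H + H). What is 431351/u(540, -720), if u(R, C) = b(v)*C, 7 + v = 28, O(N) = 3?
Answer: -431351/720 ≈ -599.10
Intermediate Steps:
v = 21 (v = -7 + 28 = 21)
r(H) = 1 (r(H) = (2*H)/((2*H)) = (2*H)*(1/(2*H)) = 1)
b(z) = 1
u(R, C) = C (u(R, C) = 1*C = C)
431351/u(540, -720) = 431351/(-720) = 431351*(-1/720) = -431351/720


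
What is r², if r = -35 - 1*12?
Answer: 2209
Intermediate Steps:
r = -47 (r = -35 - 12 = -47)
r² = (-47)² = 2209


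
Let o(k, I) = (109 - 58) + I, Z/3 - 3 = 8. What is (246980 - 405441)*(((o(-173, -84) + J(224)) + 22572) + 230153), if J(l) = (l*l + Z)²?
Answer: -399511298461953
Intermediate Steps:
Z = 33 (Z = 9 + 3*8 = 9 + 24 = 33)
J(l) = (33 + l²)² (J(l) = (l*l + 33)² = (l² + 33)² = (33 + l²)²)
o(k, I) = 51 + I
(246980 - 405441)*(((o(-173, -84) + J(224)) + 22572) + 230153) = (246980 - 405441)*((((51 - 84) + (33 + 224²)²) + 22572) + 230153) = -158461*(((-33 + (33 + 50176)²) + 22572) + 230153) = -158461*(((-33 + 50209²) + 22572) + 230153) = -158461*(((-33 + 2520943681) + 22572) + 230153) = -158461*((2520943648 + 22572) + 230153) = -158461*(2520966220 + 230153) = -158461*2521196373 = -399511298461953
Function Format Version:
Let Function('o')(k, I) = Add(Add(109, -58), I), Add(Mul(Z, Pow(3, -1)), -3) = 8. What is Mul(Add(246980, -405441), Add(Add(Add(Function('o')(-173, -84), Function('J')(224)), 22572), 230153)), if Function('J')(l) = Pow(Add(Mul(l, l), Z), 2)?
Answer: -399511298461953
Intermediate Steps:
Z = 33 (Z = Add(9, Mul(3, 8)) = Add(9, 24) = 33)
Function('J')(l) = Pow(Add(33, Pow(l, 2)), 2) (Function('J')(l) = Pow(Add(Mul(l, l), 33), 2) = Pow(Add(Pow(l, 2), 33), 2) = Pow(Add(33, Pow(l, 2)), 2))
Function('o')(k, I) = Add(51, I)
Mul(Add(246980, -405441), Add(Add(Add(Function('o')(-173, -84), Function('J')(224)), 22572), 230153)) = Mul(Add(246980, -405441), Add(Add(Add(Add(51, -84), Pow(Add(33, Pow(224, 2)), 2)), 22572), 230153)) = Mul(-158461, Add(Add(Add(-33, Pow(Add(33, 50176), 2)), 22572), 230153)) = Mul(-158461, Add(Add(Add(-33, Pow(50209, 2)), 22572), 230153)) = Mul(-158461, Add(Add(Add(-33, 2520943681), 22572), 230153)) = Mul(-158461, Add(Add(2520943648, 22572), 230153)) = Mul(-158461, Add(2520966220, 230153)) = Mul(-158461, 2521196373) = -399511298461953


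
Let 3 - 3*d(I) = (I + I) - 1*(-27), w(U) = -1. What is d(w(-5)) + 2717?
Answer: 8129/3 ≈ 2709.7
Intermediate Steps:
d(I) = -8 - 2*I/3 (d(I) = 1 - ((I + I) - 1*(-27))/3 = 1 - (2*I + 27)/3 = 1 - (27 + 2*I)/3 = 1 + (-9 - 2*I/3) = -8 - 2*I/3)
d(w(-5)) + 2717 = (-8 - ⅔*(-1)) + 2717 = (-8 + ⅔) + 2717 = -22/3 + 2717 = 8129/3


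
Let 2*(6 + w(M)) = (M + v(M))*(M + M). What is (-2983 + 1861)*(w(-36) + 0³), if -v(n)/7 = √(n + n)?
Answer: -1447380 - 1696464*I*√2 ≈ -1.4474e+6 - 2.3992e+6*I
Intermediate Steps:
v(n) = -7*√2*√n (v(n) = -7*√(n + n) = -7*√2*√n)
w(M) = -6 + M*(M - 7*√2*√M) (w(M) = -6 + ((M - 7*√2*√M)*(M + M))/2 = -6 + ((M - 7*√2*√M)*(2*M))/2 = -6 + (2*M*(M - 7*√2*√M))/2 = -6 + M*(M - 7*√2*√M))
(-2983 + 1861)*(w(-36) + 0³) = (-2983 + 1861)*((-6 + (-36)² - 7*√2*(-36)^(3/2)) + 0³) = -1122*((-6 + 1296 - 7*√2*(-216*I)) + 0) = -1122*((-6 + 1296 + 1512*I*√2) + 0) = -1122*((1290 + 1512*I*√2) + 0) = -1122*(1290 + 1512*I*√2) = -1447380 - 1696464*I*√2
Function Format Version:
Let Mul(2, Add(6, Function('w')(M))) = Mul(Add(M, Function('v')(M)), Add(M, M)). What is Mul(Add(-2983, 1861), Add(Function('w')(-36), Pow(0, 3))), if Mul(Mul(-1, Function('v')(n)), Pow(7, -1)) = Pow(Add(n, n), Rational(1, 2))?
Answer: Add(-1447380, Mul(-1696464, I, Pow(2, Rational(1, 2)))) ≈ Add(-1.4474e+6, Mul(-2.3992e+6, I))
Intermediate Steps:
Function('v')(n) = Mul(-7, Pow(2, Rational(1, 2)), Pow(n, Rational(1, 2))) (Function('v')(n) = Mul(-7, Pow(Add(n, n), Rational(1, 2))) = Mul(-7, Pow(Mul(2, n), Rational(1, 2))) = Mul(-7, Mul(Pow(2, Rational(1, 2)), Pow(n, Rational(1, 2)))) = Mul(-7, Pow(2, Rational(1, 2)), Pow(n, Rational(1, 2))))
Function('w')(M) = Add(-6, Mul(M, Add(M, Mul(-7, Pow(2, Rational(1, 2)), Pow(M, Rational(1, 2)))))) (Function('w')(M) = Add(-6, Mul(Rational(1, 2), Mul(Add(M, Mul(-7, Pow(2, Rational(1, 2)), Pow(M, Rational(1, 2)))), Add(M, M)))) = Add(-6, Mul(Rational(1, 2), Mul(Add(M, Mul(-7, Pow(2, Rational(1, 2)), Pow(M, Rational(1, 2)))), Mul(2, M)))) = Add(-6, Mul(Rational(1, 2), Mul(2, M, Add(M, Mul(-7, Pow(2, Rational(1, 2)), Pow(M, Rational(1, 2))))))) = Add(-6, Mul(M, Add(M, Mul(-7, Pow(2, Rational(1, 2)), Pow(M, Rational(1, 2)))))))
Mul(Add(-2983, 1861), Add(Function('w')(-36), Pow(0, 3))) = Mul(Add(-2983, 1861), Add(Add(-6, Pow(-36, 2), Mul(-7, Pow(2, Rational(1, 2)), Pow(-36, Rational(3, 2)))), Pow(0, 3))) = Mul(-1122, Add(Add(-6, 1296, Mul(-7, Pow(2, Rational(1, 2)), Mul(-216, I))), 0)) = Mul(-1122, Add(Add(-6, 1296, Mul(1512, I, Pow(2, Rational(1, 2)))), 0)) = Mul(-1122, Add(Add(1290, Mul(1512, I, Pow(2, Rational(1, 2)))), 0)) = Mul(-1122, Add(1290, Mul(1512, I, Pow(2, Rational(1, 2))))) = Add(-1447380, Mul(-1696464, I, Pow(2, Rational(1, 2))))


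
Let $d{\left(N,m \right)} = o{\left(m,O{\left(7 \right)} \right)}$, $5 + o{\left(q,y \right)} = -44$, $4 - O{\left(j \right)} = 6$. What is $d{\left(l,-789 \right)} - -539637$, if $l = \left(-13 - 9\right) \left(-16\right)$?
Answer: $539588$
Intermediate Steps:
$O{\left(j \right)} = -2$ ($O{\left(j \right)} = 4 - 6 = -2$)
$o{\left(q,y \right)} = -49$ ($o{\left(q,y \right)} = -5 - 44 = -49$)
$l = 352$ ($l = \left(-22\right) \left(-16\right) = 352$)
$d{\left(N,m \right)} = -49$
$d{\left(l,-789 \right)} - -539637 = -49 - -539637 = -49 + 539637 = 539588$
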